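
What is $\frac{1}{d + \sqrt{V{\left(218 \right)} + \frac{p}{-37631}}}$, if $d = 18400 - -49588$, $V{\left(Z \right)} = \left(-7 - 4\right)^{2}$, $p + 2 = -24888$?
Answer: $\frac{2558456428}{173944331048623} - \frac{11 \sqrt{1423832951}}{173944331048623} \approx 1.4706 \cdot 10^{-5}$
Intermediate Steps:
$p = -24890$ ($p = -2 - 24888 = -24890$)
$V{\left(Z \right)} = 121$ ($V{\left(Z \right)} = \left(-11\right)^{2} = 121$)
$d = 67988$ ($d = 18400 + 49588 = 67988$)
$\frac{1}{d + \sqrt{V{\left(218 \right)} + \frac{p}{-37631}}} = \frac{1}{67988 + \sqrt{121 - \frac{24890}{-37631}}} = \frac{1}{67988 + \sqrt{121 - - \frac{24890}{37631}}} = \frac{1}{67988 + \sqrt{121 + \frac{24890}{37631}}} = \frac{1}{67988 + \sqrt{\frac{4578241}{37631}}} = \frac{1}{67988 + \frac{\sqrt{1423832951}}{3421}}$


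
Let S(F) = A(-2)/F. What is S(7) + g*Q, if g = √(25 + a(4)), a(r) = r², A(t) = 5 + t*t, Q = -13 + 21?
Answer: 9/7 + 8*√41 ≈ 52.511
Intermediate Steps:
Q = 8
A(t) = 5 + t²
S(F) = 9/F (S(F) = (5 + (-2)²)/F = (5 + 4)/F = 9/F)
g = √41 (g = √(25 + 4²) = √(25 + 16) = √41 ≈ 6.4031)
S(7) + g*Q = 9/7 + √41*8 = 9*(⅐) + 8*√41 = 9/7 + 8*√41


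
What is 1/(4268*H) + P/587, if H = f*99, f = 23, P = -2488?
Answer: -24178970581/5704604532 ≈ -4.2385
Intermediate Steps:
H = 2277 (H = 23*99 = 2277)
1/(4268*H) + P/587 = 1/(4268*2277) - 2488/587 = (1/4268)*(1/2277) - 2488*1/587 = 1/9718236 - 2488/587 = -24178970581/5704604532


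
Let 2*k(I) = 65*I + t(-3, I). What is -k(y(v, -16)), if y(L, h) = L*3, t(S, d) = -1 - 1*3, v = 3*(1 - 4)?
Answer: 1759/2 ≈ 879.50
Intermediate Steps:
v = -9 (v = 3*(-3) = -9)
t(S, d) = -4 (t(S, d) = -1 - 3 = -4)
y(L, h) = 3*L
k(I) = -2 + 65*I/2 (k(I) = (65*I - 4)/2 = (-4 + 65*I)/2 = -2 + 65*I/2)
-k(y(v, -16)) = -(-2 + 65*(3*(-9))/2) = -(-2 + (65/2)*(-27)) = -(-2 - 1755/2) = -1*(-1759/2) = 1759/2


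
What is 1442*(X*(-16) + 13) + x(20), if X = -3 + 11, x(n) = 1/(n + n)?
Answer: -6633199/40 ≈ -1.6583e+5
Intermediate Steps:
x(n) = 1/(2*n)
X = 8
1442*(X*(-16) + 13) + x(20) = 1442*(8*(-16) + 13) + (1/2)/20 = 1442*(-128 + 13) + (1/2)*(1/20) = 1442*(-115) + 1/40 = -165830 + 1/40 = -6633199/40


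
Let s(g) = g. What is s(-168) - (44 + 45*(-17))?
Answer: 553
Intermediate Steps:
s(-168) - (44 + 45*(-17)) = -168 - (44 + 45*(-17)) = -168 - (44 - 765) = -168 - 1*(-721) = -168 + 721 = 553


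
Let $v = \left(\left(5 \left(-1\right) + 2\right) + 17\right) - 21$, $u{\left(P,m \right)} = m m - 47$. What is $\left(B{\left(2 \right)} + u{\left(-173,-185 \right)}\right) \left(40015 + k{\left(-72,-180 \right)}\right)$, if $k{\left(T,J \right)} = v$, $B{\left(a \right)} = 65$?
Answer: $1369993944$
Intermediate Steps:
$u{\left(P,m \right)} = -47 + m^{2}$ ($u{\left(P,m \right)} = m^{2} - 47 = -47 + m^{2}$)
$v = -7$ ($v = \left(\left(-5 + 2\right) + 17\right) - 21 = \left(-3 + 17\right) - 21 = 14 - 21 = -7$)
$k{\left(T,J \right)} = -7$
$\left(B{\left(2 \right)} + u{\left(-173,-185 \right)}\right) \left(40015 + k{\left(-72,-180 \right)}\right) = \left(65 - \left(47 - \left(-185\right)^{2}\right)\right) \left(40015 - 7\right) = \left(65 + \left(-47 + 34225\right)\right) 40008 = \left(65 + 34178\right) 40008 = 34243 \cdot 40008 = 1369993944$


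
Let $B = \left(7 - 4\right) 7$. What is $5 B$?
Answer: $105$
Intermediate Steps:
$B = 21$ ($B = 3 \cdot 7 = 21$)
$5 B = 5 \cdot 21 = 105$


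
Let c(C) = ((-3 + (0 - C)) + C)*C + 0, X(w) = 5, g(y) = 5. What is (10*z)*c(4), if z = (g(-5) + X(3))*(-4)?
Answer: 4800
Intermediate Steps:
c(C) = -3*C (c(C) = ((-3 - C) + C)*C + 0 = -3*C + 0 = -3*C)
z = -40 (z = (5 + 5)*(-4) = 10*(-4) = -40)
(10*z)*c(4) = (10*(-40))*(-3*4) = -400*(-12) = 4800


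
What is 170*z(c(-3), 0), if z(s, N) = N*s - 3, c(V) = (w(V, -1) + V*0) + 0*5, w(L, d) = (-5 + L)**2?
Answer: -510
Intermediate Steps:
c(V) = (-5 + V)**2 (c(V) = ((-5 + V)**2 + V*0) + 0*5 = ((-5 + V)**2 + 0) + 0 = (-5 + V)**2 + 0 = (-5 + V)**2)
z(s, N) = -3 + N*s
170*z(c(-3), 0) = 170*(-3 + 0*(-5 - 3)**2) = 170*(-3 + 0*(-8)**2) = 170*(-3 + 0*64) = 170*(-3 + 0) = 170*(-3) = -510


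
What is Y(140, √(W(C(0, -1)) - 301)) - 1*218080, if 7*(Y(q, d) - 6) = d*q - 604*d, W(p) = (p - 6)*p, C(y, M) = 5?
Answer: -218074 - 1392*I*√34/7 ≈ -2.1807e+5 - 1159.5*I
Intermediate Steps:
W(p) = p*(-6 + p) (W(p) = (-6 + p)*p = p*(-6 + p))
Y(q, d) = 6 - 604*d/7 + d*q/7 (Y(q, d) = 6 + (d*q - 604*d)/7 = 6 + (-604*d + d*q)/7 = 6 + (-604*d/7 + d*q/7) = 6 - 604*d/7 + d*q/7)
Y(140, √(W(C(0, -1)) - 301)) - 1*218080 = (6 - 604*√(5*(-6 + 5) - 301)/7 + (⅐)*√(5*(-6 + 5) - 301)*140) - 1*218080 = (6 - 604*√(5*(-1) - 301)/7 + (⅐)*√(5*(-1) - 301)*140) - 218080 = (6 - 604*√(-5 - 301)/7 + (⅐)*√(-5 - 301)*140) - 218080 = (6 - 1812*I*√34/7 + (⅐)*√(-306)*140) - 218080 = (6 - 1812*I*√34/7 + (⅐)*(3*I*√34)*140) - 218080 = (6 - 1812*I*√34/7 + 60*I*√34) - 218080 = (6 - 1392*I*√34/7) - 218080 = -218074 - 1392*I*√34/7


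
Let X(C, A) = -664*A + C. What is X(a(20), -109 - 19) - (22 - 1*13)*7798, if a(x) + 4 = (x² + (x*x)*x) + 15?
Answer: 23221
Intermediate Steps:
a(x) = 11 + x² + x³ (a(x) = -4 + ((x² + (x*x)*x) + 15) = -4 + ((x² + x²*x) + 15) = -4 + ((x² + x³) + 15) = -4 + (15 + x² + x³) = 11 + x² + x³)
X(C, A) = C - 664*A
X(a(20), -109 - 19) - (22 - 1*13)*7798 = ((11 + 20² + 20³) - 664*(-109 - 19)) - (22 - 1*13)*7798 = ((11 + 400 + 8000) - 664*(-128)) - (22 - 13)*7798 = (8411 + 84992) - 9*7798 = 93403 - 1*70182 = 93403 - 70182 = 23221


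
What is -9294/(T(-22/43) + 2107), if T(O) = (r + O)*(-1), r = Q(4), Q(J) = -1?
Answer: -66607/15111 ≈ -4.4079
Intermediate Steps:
r = -1
T(O) = 1 - O (T(O) = (-1 + O)*(-1) = 1 - O)
-9294/(T(-22/43) + 2107) = -9294/((1 - (-22)/43) + 2107) = -9294/((1 - 1*(-22/43)) + 2107) = -9294/((1 + 22/43) + 2107) = -9294/(65/43 + 2107) = -9294/90666/43 = -9294*43/90666 = -66607/15111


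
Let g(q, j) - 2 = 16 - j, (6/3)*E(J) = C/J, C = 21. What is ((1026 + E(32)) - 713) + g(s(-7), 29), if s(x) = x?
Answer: 19349/64 ≈ 302.33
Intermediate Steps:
E(J) = 21/(2*J) (E(J) = (21/J)/2 = 21/(2*J))
g(q, j) = 18 - j (g(q, j) = 2 + (16 - j) = 18 - j)
((1026 + E(32)) - 713) + g(s(-7), 29) = ((1026 + (21/2)/32) - 713) + (18 - 1*29) = ((1026 + (21/2)*(1/32)) - 713) + (18 - 29) = ((1026 + 21/64) - 713) - 11 = (65685/64 - 713) - 11 = 20053/64 - 11 = 19349/64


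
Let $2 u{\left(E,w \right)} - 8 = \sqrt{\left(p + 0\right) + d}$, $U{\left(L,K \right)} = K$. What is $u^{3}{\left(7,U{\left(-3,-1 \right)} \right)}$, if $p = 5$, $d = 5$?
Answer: $\frac{\left(8 + \sqrt{10}\right)^{3}}{8} \approx 173.85$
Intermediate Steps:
$u{\left(E,w \right)} = 4 + \frac{\sqrt{10}}{2}$ ($u{\left(E,w \right)} = 4 + \frac{\sqrt{\left(5 + 0\right) + 5}}{2} = 4 + \frac{\sqrt{5 + 5}}{2} = 4 + \frac{\sqrt{10}}{2}$)
$u^{3}{\left(7,U{\left(-3,-1 \right)} \right)} = \left(4 + \frac{\sqrt{10}}{2}\right)^{3}$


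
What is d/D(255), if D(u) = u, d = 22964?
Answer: 22964/255 ≈ 90.055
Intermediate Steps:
d/D(255) = 22964/255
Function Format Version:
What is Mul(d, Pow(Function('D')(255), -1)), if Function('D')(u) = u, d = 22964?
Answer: Rational(22964, 255) ≈ 90.055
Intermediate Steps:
Mul(d, Pow(Function('D')(255), -1)) = Mul(22964, Pow(255, -1)) = Mul(22964, Rational(1, 255)) = Rational(22964, 255)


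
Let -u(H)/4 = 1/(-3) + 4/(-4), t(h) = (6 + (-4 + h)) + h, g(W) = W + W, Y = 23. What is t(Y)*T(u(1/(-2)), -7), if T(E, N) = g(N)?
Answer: -672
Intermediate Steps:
g(W) = 2*W
t(h) = 2 + 2*h (t(h) = (2 + h) + h = 2 + 2*h)
u(H) = 16/3 (u(H) = -4*(1/(-3) + 4/(-4)) = -4*(1*(-1/3) + 4*(-1/4)) = -4*(-1/3 - 1) = -4*(-4/3) = 16/3)
T(E, N) = 2*N
t(Y)*T(u(1/(-2)), -7) = (2 + 2*23)*(2*(-7)) = (2 + 46)*(-14) = 48*(-14) = -672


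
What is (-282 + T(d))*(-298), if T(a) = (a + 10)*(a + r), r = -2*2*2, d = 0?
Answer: 107876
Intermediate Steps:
r = -8 (r = -4*2 = -8)
T(a) = (-8 + a)*(10 + a) (T(a) = (a + 10)*(a - 8) = (10 + a)*(-8 + a) = (-8 + a)*(10 + a))
(-282 + T(d))*(-298) = (-282 + (-80 + 0² + 2*0))*(-298) = (-282 + (-80 + 0 + 0))*(-298) = (-282 - 80)*(-298) = -362*(-298) = 107876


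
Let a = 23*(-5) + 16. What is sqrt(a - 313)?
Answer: 2*I*sqrt(103) ≈ 20.298*I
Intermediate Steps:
a = -99 (a = -115 + 16 = -99)
sqrt(a - 313) = sqrt(-99 - 313) = sqrt(-412) = 2*I*sqrt(103)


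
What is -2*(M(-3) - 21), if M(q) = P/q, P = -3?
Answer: 40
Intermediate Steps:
M(q) = -3/q
-2*(M(-3) - 21) = -2*(-3/(-3) - 21) = -2*(-3*(-⅓) - 21) = -2*(1 - 21) = -2*(-20) = 40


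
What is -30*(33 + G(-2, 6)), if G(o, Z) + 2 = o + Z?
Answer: -1050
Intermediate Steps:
G(o, Z) = -2 + Z + o (G(o, Z) = -2 + (o + Z) = -2 + (Z + o) = -2 + Z + o)
-30*(33 + G(-2, 6)) = -30*(33 + (-2 + 6 - 2)) = -30*(33 + 2) = -30*35 = -1050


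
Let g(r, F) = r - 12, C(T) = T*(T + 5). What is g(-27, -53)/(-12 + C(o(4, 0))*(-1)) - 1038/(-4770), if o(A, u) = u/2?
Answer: 11027/3180 ≈ 3.4676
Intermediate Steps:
o(A, u) = u/2 (o(A, u) = u*(½) = u/2)
C(T) = T*(5 + T)
g(r, F) = -12 + r
g(-27, -53)/(-12 + C(o(4, 0))*(-1)) - 1038/(-4770) = (-12 - 27)/(-12 + (((½)*0)*(5 + (½)*0))*(-1)) - 1038/(-4770) = -39/(-12 + (0*(5 + 0))*(-1)) - 1038*(-1/4770) = -39/(-12 + (0*5)*(-1)) + 173/795 = -39/(-12 + 0*(-1)) + 173/795 = -39/(-12 + 0) + 173/795 = -39/(-12) + 173/795 = -39*(-1/12) + 173/795 = 13/4 + 173/795 = 11027/3180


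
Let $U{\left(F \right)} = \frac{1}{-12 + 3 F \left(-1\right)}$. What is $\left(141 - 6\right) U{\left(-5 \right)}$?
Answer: $45$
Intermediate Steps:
$U{\left(F \right)} = \frac{1}{-12 - 3 F}$
$\left(141 - 6\right) U{\left(-5 \right)} = \left(141 - 6\right) \left(- \frac{1}{12 + 3 \left(-5\right)}\right) = 135 \left(- \frac{1}{12 - 15}\right) = 135 \left(- \frac{1}{-3}\right) = 135 \left(\left(-1\right) \left(- \frac{1}{3}\right)\right) = 135 \cdot \frac{1}{3} = 45$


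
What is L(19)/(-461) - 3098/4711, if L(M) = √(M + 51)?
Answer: -3098/4711 - √70/461 ≈ -0.67576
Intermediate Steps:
L(M) = √(51 + M)
L(19)/(-461) - 3098/4711 = √(51 + 19)/(-461) - 3098/4711 = √70*(-1/461) - 3098*1/4711 = -√70/461 - 3098/4711 = -3098/4711 - √70/461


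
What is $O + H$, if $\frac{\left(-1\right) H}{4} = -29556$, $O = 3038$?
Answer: $121262$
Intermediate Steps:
$H = 118224$ ($H = \left(-4\right) \left(-29556\right) = 118224$)
$O + H = 3038 + 118224 = 121262$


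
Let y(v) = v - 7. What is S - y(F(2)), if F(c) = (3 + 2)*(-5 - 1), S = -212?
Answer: -175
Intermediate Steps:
F(c) = -30 (F(c) = 5*(-6) = -30)
y(v) = -7 + v
S - y(F(2)) = -212 - (-7 - 30) = -212 - 1*(-37) = -212 + 37 = -175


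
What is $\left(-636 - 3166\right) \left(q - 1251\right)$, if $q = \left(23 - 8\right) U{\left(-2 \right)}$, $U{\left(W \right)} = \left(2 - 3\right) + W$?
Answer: $4927392$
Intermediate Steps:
$U{\left(W \right)} = -1 + W$
$q = -45$ ($q = \left(23 - 8\right) \left(-1 - 2\right) = 15 \left(-3\right) = -45$)
$\left(-636 - 3166\right) \left(q - 1251\right) = \left(-636 - 3166\right) \left(-45 - 1251\right) = \left(-3802\right) \left(-1296\right) = 4927392$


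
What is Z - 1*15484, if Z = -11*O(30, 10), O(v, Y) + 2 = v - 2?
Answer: -15770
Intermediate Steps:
O(v, Y) = -4 + v (O(v, Y) = -2 + (v - 2) = -2 + (-2 + v) = -4 + v)
Z = -286 (Z = -11*(-4 + 30) = -11*26 = -286)
Z - 1*15484 = -286 - 1*15484 = -286 - 15484 = -15770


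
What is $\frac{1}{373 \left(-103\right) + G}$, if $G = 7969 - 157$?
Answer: $- \frac{1}{30607} \approx -3.2672 \cdot 10^{-5}$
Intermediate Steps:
$G = 7812$ ($G = 7969 - 157 = 7812$)
$\frac{1}{373 \left(-103\right) + G} = \frac{1}{373 \left(-103\right) + 7812} = \frac{1}{-38419 + 7812} = \frac{1}{-30607} = - \frac{1}{30607}$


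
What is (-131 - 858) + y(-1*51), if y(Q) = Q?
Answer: -1040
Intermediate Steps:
(-131 - 858) + y(-1*51) = (-131 - 858) - 1*51 = -989 - 51 = -1040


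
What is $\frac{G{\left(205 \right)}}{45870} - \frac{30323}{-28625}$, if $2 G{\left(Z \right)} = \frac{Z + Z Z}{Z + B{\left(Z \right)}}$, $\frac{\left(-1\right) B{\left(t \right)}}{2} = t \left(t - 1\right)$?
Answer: $\frac{113219973539}{106880540250} \approx 1.0593$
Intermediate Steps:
$B{\left(t \right)} = - 2 t \left(-1 + t\right)$ ($B{\left(t \right)} = - 2 t \left(t - 1\right) = - 2 t \left(-1 + t\right)$)
$G{\left(Z \right)} = \frac{Z + Z^{2}}{2 \left(Z + 2 Z \left(1 - Z\right)\right)}$ ($G{\left(Z \right)} = \frac{\left(Z + Z Z\right) \frac{1}{Z + 2 Z \left(1 - Z\right)}}{2} = \frac{\left(Z + Z^{2}\right) \frac{1}{Z + 2 Z \left(1 - Z\right)}}{2} = \frac{\frac{1}{Z + 2 Z \left(1 - Z\right)} \left(Z + Z^{2}\right)}{2} = \frac{Z + Z^{2}}{2 \left(Z + 2 Z \left(1 - Z\right)\right)}$)
$\frac{G{\left(205 \right)}}{45870} - \frac{30323}{-28625} = \frac{\left(-1\right) \frac{1}{-6 + 4 \cdot 205} \left(1 + 205\right)}{45870} - \frac{30323}{-28625} = \left(-1\right) \frac{1}{-6 + 820} \cdot 206 \cdot \frac{1}{45870} - - \frac{30323}{28625} = \left(-1\right) \frac{1}{814} \cdot 206 \cdot \frac{1}{45870} + \frac{30323}{28625} = \left(- \frac{103}{407}\right) \frac{1}{45870} + \frac{30323}{28625} = - \frac{103}{18669090} + \frac{30323}{28625} = \frac{113219973539}{106880540250}$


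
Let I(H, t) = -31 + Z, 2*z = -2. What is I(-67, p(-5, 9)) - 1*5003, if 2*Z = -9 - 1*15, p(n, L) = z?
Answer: -5046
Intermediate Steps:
z = -1 (z = (½)*(-2) = -1)
p(n, L) = -1
Z = -12 (Z = (-9 - 1*15)/2 = (-9 - 15)/2 = (½)*(-24) = -12)
I(H, t) = -43 (I(H, t) = -31 - 12 = -43)
I(-67, p(-5, 9)) - 1*5003 = -43 - 1*5003 = -43 - 5003 = -5046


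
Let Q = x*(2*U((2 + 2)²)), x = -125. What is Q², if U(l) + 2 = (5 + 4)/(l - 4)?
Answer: 390625/4 ≈ 97656.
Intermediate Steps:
U(l) = -2 + 9/(-4 + l) (U(l) = -2 + (5 + 4)/(l - 4) = -2 + 9/(-4 + l))
Q = 625/2 (Q = -250*(17 - 2*(2 + 2)²)/(-4 + (2 + 2)²) = -250*(17 - 2*4²)/(-4 + 4²) = -250*(17 - 2*16)/(-4 + 16) = -250*(17 - 32)/12 = -250*(1/12)*(-15) = -250*(-5)/4 = -125*(-5/2) = 625/2 ≈ 312.50)
Q² = (625/2)² = 390625/4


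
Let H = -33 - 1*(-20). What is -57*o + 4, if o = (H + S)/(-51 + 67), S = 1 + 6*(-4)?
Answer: 529/4 ≈ 132.25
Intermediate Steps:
H = -13 (H = -33 + 20 = -13)
S = -23 (S = 1 - 24 = -23)
o = -9/4 (o = (-13 - 23)/(-51 + 67) = -36/16 = -36*1/16 = -9/4 ≈ -2.2500)
-57*o + 4 = -57*(-9/4) + 4 = 513/4 + 4 = 529/4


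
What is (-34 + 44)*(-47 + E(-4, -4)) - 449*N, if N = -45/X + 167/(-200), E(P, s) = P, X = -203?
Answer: -9525451/40600 ≈ -234.62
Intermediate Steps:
N = -24901/40600 (N = -45/(-203) + 167/(-200) = -45*(-1/203) + 167*(-1/200) = 45/203 - 167/200 = -24901/40600 ≈ -0.61333)
(-34 + 44)*(-47 + E(-4, -4)) - 449*N = (-34 + 44)*(-47 - 4) - 449*(-24901/40600) = 10*(-51) + 11180549/40600 = -510 + 11180549/40600 = -9525451/40600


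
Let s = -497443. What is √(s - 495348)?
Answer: I*√992791 ≈ 996.39*I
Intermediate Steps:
√(s - 495348) = √(-497443 - 495348) = √(-992791) = I*√992791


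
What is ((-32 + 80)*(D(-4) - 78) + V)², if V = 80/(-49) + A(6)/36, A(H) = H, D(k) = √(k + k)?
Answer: 1210975573537/86436 - 35237344*I*√2/49 ≈ 1.401e+7 - 1.017e+6*I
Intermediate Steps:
D(k) = √2*√k (D(k) = √(2*k) = √2*√k)
V = -431/294 (V = 80/(-49) + 6/36 = 80*(-1/49) + 6*(1/36) = -80/49 + ⅙ = -431/294 ≈ -1.4660)
((-32 + 80)*(D(-4) - 78) + V)² = ((-32 + 80)*(√2*√(-4) - 78) - 431/294)² = (48*(√2*(2*I) - 78) - 431/294)² = (48*(2*I*√2 - 78) - 431/294)² = (48*(-78 + 2*I*√2) - 431/294)² = ((-3744 + 96*I*√2) - 431/294)² = (-1101167/294 + 96*I*√2)²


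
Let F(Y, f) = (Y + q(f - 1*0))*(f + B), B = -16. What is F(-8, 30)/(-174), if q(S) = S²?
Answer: -6244/87 ≈ -71.770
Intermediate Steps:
F(Y, f) = (-16 + f)*(Y + f²) (F(Y, f) = (Y + (f - 1*0)²)*(f - 16) = (Y + (f + 0)²)*(-16 + f) = (Y + f²)*(-16 + f) = (-16 + f)*(Y + f²))
F(-8, 30)/(-174) = (30³ - 16*(-8) - 16*30² - 8*30)/(-174) = (27000 + 128 - 16*900 - 240)*(-1/174) = (27000 + 128 - 14400 - 240)*(-1/174) = 12488*(-1/174) = -6244/87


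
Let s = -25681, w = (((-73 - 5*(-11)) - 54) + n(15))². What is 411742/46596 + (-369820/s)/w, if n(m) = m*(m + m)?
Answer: 62952707314487/7124147873766 ≈ 8.8365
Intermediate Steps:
n(m) = 2*m² (n(m) = m*(2*m) = 2*m²)
w = 142884 (w = (((-73 - 5*(-11)) - 54) + 2*15²)² = (((-73 + 55) - 54) + 2*225)² = ((-18 - 54) + 450)² = (-72 + 450)² = 378² = 142884)
411742/46596 + (-369820/s)/w = 411742/46596 - 369820/(-25681)/142884 = 411742*(1/46596) - 369820*(-1/25681)*(1/142884) = 205871/23298 + (369820/25681)*(1/142884) = 205871/23298 + 92455/917351001 = 62952707314487/7124147873766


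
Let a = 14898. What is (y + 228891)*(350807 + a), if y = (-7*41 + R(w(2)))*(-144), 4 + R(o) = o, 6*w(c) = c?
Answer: 99013531635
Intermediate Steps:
w(c) = c/6
R(o) = -4 + o
y = 41856 (y = (-7*41 + (-4 + (⅙)*2))*(-144) = (-287 + (-4 + ⅓))*(-144) = (-287 - 11/3)*(-144) = -872/3*(-144) = 41856)
(y + 228891)*(350807 + a) = (41856 + 228891)*(350807 + 14898) = 270747*365705 = 99013531635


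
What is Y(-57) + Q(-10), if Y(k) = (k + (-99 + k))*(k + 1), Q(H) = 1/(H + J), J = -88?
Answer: 1168943/98 ≈ 11928.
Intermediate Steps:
Q(H) = 1/(-88 + H) (Q(H) = 1/(H - 88) = 1/(-88 + H))
Y(k) = (1 + k)*(-99 + 2*k) (Y(k) = (-99 + 2*k)*(1 + k) = (1 + k)*(-99 + 2*k))
Y(-57) + Q(-10) = (-99 - 97*(-57) + 2*(-57)**2) + 1/(-88 - 10) = (-99 + 5529 + 2*3249) + 1/(-98) = (-99 + 5529 + 6498) - 1/98 = 11928 - 1/98 = 1168943/98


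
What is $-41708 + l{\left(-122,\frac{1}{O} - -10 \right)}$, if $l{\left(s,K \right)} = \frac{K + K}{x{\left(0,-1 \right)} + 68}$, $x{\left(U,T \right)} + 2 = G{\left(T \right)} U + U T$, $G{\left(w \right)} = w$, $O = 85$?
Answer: $- \frac{116990089}{2805} \approx -41708.0$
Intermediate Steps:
$x{\left(U,T \right)} = -2 + 2 T U$ ($x{\left(U,T \right)} = -2 + \left(T U + U T\right) = -2 + \left(T U + T U\right) = -2 + 2 T U$)
$l{\left(s,K \right)} = \frac{K}{33}$ ($l{\left(s,K \right)} = \frac{K + K}{\left(-2 + 2 \left(-1\right) 0\right) + 68} = \frac{2 K}{\left(-2 + 0\right) + 68} = \frac{2 K}{-2 + 68} = \frac{2 K}{66} = 2 K \frac{1}{66} = \frac{K}{33}$)
$-41708 + l{\left(-122,\frac{1}{O} - -10 \right)} = -41708 + \frac{\frac{1}{85} - -10}{33} = -41708 + \frac{\frac{1}{85} + 10}{33} = -41708 + \frac{1}{33} \cdot \frac{851}{85} = -41708 + \frac{851}{2805} = - \frac{116990089}{2805}$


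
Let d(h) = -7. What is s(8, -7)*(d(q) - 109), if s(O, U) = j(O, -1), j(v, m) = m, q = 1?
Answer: 116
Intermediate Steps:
s(O, U) = -1
s(8, -7)*(d(q) - 109) = -(-7 - 109) = -1*(-116) = 116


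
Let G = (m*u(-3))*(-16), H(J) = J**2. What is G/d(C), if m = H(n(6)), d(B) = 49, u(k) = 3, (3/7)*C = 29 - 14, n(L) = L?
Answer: -1728/49 ≈ -35.265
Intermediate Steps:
C = 35 (C = 7*(29 - 14)/3 = (7/3)*15 = 35)
m = 36 (m = 6**2 = 36)
G = -1728 (G = (36*3)*(-16) = 108*(-16) = -1728)
G/d(C) = -1728/49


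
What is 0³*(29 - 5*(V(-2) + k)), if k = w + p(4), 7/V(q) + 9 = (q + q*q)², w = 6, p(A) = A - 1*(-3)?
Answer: 0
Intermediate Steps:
p(A) = 3 + A (p(A) = A + 3 = 3 + A)
V(q) = 7/(-9 + (q + q²)²) (V(q) = 7/(-9 + (q + q*q)²) = 7/(-9 + (q + q²)²))
k = 13 (k = 6 + (3 + 4) = 6 + 7 = 13)
0³*(29 - 5*(V(-2) + k)) = 0³*(29 - 5*(7/(-9 + (-2)²*(1 - 2)²) + 13)) = 0*(29 - 5*(7/(-9 + 4*(-1)²) + 13)) = 0*(29 - 5*(7/(-9 + 4*1) + 13)) = 0*(29 - 5*(7/(-9 + 4) + 13)) = 0*(29 - 5*(7/(-5) + 13)) = 0*(29 - 5*(7*(-⅕) + 13)) = 0*(29 - 5*(-7/5 + 13)) = 0*(29 - 5*58/5) = 0*(29 - 58) = 0*(-29) = 0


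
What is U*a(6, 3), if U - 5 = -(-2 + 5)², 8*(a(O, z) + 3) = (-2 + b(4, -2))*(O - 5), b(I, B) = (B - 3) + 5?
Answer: 13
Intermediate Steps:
b(I, B) = 2 + B (b(I, B) = (-3 + B) + 5 = 2 + B)
a(O, z) = -7/4 - O/4 (a(O, z) = -3 + ((-2 + (2 - 2))*(O - 5))/8 = -3 + ((-2 + 0)*(-5 + O))/8 = -3 + (-2*(-5 + O))/8 = -3 + (10 - 2*O)/8 = -3 + (5/4 - O/4) = -7/4 - O/4)
U = -4 (U = 5 - (-2 + 5)² = 5 - 1*3² = 5 - 1*9 = 5 - 9 = -4)
U*a(6, 3) = -4*(-7/4 - ¼*6) = -4*(-7/4 - 3/2) = -4*(-13/4) = 13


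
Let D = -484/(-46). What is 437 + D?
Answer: 10293/23 ≈ 447.52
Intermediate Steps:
D = 242/23 (D = -484*(-1/46) = 242/23 ≈ 10.522)
437 + D = 437 + 242/23 = 10293/23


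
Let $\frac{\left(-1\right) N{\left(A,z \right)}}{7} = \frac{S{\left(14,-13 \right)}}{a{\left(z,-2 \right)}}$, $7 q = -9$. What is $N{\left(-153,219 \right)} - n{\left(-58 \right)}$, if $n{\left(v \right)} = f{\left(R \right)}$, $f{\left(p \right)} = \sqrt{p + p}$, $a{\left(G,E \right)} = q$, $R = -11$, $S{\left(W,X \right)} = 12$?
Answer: $\frac{196}{3} - i \sqrt{22} \approx 65.333 - 4.6904 i$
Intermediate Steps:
$q = - \frac{9}{7}$ ($q = \frac{1}{7} \left(-9\right) = - \frac{9}{7} \approx -1.2857$)
$a{\left(G,E \right)} = - \frac{9}{7}$
$f{\left(p \right)} = \sqrt{2} \sqrt{p}$ ($f{\left(p \right)} = \sqrt{2 p} = \sqrt{2} \sqrt{p}$)
$N{\left(A,z \right)} = \frac{196}{3}$ ($N{\left(A,z \right)} = - 7 \frac{12}{- \frac{9}{7}} = - 7 \cdot 12 \left(- \frac{7}{9}\right) = \left(-7\right) \left(- \frac{28}{3}\right) = \frac{196}{3}$)
$n{\left(v \right)} = i \sqrt{22}$ ($n{\left(v \right)} = \sqrt{2} \sqrt{-11} = \sqrt{2} i \sqrt{11} = i \sqrt{22}$)
$N{\left(-153,219 \right)} - n{\left(-58 \right)} = \frac{196}{3} - i \sqrt{22}$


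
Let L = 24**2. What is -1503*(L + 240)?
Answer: -1226448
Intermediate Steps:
L = 576
-1503*(L + 240) = -1503*(576 + 240) = -1503*816 = -1226448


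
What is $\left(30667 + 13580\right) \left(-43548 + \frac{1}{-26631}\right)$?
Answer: $- \frac{17104810410961}{8877} \approx -1.9269 \cdot 10^{9}$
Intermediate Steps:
$\left(30667 + 13580\right) \left(-43548 + \frac{1}{-26631}\right) = 44247 \left(-43548 - \frac{1}{26631}\right) = 44247 \left(- \frac{1159726789}{26631}\right) = - \frac{17104810410961}{8877}$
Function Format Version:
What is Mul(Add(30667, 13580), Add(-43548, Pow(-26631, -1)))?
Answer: Rational(-17104810410961, 8877) ≈ -1.9269e+9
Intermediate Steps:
Mul(Add(30667, 13580), Add(-43548, Pow(-26631, -1))) = Mul(44247, Add(-43548, Rational(-1, 26631))) = Mul(44247, Rational(-1159726789, 26631)) = Rational(-17104810410961, 8877)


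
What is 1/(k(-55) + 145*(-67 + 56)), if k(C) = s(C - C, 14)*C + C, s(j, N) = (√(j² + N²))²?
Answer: -1/12430 ≈ -8.0451e-5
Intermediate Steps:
s(j, N) = N² + j² (s(j, N) = (√(N² + j²))² = N² + j²)
k(C) = 197*C (k(C) = (14² + (C - C)²)*C + C = (196 + 0²)*C + C = (196 + 0)*C + C = 196*C + C = 197*C)
1/(k(-55) + 145*(-67 + 56)) = 1/(197*(-55) + 145*(-67 + 56)) = 1/(-10835 + 145*(-11)) = 1/(-10835 - 1595) = 1/(-12430) = -1/12430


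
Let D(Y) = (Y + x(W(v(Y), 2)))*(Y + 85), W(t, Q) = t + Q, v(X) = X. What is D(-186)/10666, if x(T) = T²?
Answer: -1700335/5333 ≈ -318.83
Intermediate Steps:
W(t, Q) = Q + t
D(Y) = (85 + Y)*(Y + (2 + Y)²) (D(Y) = (Y + (2 + Y)²)*(Y + 85) = (Y + (2 + Y)²)*(85 + Y) = (85 + Y)*(Y + (2 + Y)²))
D(-186)/10666 = (340 + (-186)³ + 90*(-186)² + 429*(-186))/10666 = (340 - 6434856 + 90*34596 - 79794)*(1/10666) = (340 - 6434856 + 3113640 - 79794)*(1/10666) = -3400670*1/10666 = -1700335/5333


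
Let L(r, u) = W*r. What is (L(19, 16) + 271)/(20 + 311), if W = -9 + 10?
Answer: 290/331 ≈ 0.87613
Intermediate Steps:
W = 1
L(r, u) = r (L(r, u) = 1*r = r)
(L(19, 16) + 271)/(20 + 311) = (19 + 271)/(20 + 311) = 290/331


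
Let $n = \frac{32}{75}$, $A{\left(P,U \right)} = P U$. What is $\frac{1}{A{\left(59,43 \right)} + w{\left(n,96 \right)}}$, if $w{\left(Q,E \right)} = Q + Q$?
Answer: $\frac{75}{190339} \approx 0.00039403$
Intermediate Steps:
$n = \frac{32}{75}$ ($n = 32 \cdot \frac{1}{75} = \frac{32}{75} \approx 0.42667$)
$w{\left(Q,E \right)} = 2 Q$
$\frac{1}{A{\left(59,43 \right)} + w{\left(n,96 \right)}} = \frac{1}{59 \cdot 43 + 2 \cdot \frac{32}{75}} = \frac{1}{2537 + \frac{64}{75}} = \frac{1}{\frac{190339}{75}} = \frac{75}{190339}$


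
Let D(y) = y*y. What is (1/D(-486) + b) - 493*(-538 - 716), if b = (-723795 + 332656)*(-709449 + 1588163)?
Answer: -81180257442280703/236196 ≈ -3.4370e+11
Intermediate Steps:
b = -343699315246 (b = -391139*878714 = -343699315246)
D(y) = y²
(1/D(-486) + b) - 493*(-538 - 716) = (1/((-486)²) - 343699315246) - 493*(-538 - 716) = (1/236196 - 343699315246) - 493*(-1254) = (1/236196 - 343699315246) + 618222 = -81180403463844215/236196 + 618222 = -81180257442280703/236196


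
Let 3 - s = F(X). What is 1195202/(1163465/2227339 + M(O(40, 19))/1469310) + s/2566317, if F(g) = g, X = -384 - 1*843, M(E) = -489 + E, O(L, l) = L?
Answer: 257387090696965360668770/112423812475238017 ≈ 2.2894e+6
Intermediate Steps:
X = -1227 (X = -384 - 843 = -1227)
s = 1230 (s = 3 - 1*(-1227) = 3 + 1227 = 1230)
1195202/(1163465/2227339 + M(O(40, 19))/1469310) + s/2566317 = 1195202/(1163465/2227339 + (-489 + 40)/1469310) + 1230/2566317 = 1195202/(1163465*(1/2227339) - 449*1/1469310) + 1230*(1/2566317) = 1195202/(1163465/2227339 - 449/1469310) + 410/855439 = 1195202/(1708490683939/3272651466090) + 410/855439 = 1195202*(3272651466090/1708490683939) + 410/855439 = 3911479577573700180/1708490683939 + 410/855439 = 257387090696965360668770/112423812475238017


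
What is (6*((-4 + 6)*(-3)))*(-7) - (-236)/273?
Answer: 69032/273 ≈ 252.86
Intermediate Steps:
(6*((-4 + 6)*(-3)))*(-7) - (-236)/273 = (6*(2*(-3)))*(-7) - (-236)/273 = (6*(-6))*(-7) - 1*(-236/273) = -36*(-7) + 236/273 = 252 + 236/273 = 69032/273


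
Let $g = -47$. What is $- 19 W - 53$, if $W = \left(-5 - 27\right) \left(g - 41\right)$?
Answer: $-53557$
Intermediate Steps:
$W = 2816$ ($W = \left(-5 - 27\right) \left(-47 - 41\right) = \left(-32\right) \left(-88\right) = 2816$)
$- 19 W - 53 = \left(-19\right) 2816 - 53 = -53504 - 53 = -53557$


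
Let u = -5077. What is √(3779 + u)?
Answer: I*√1298 ≈ 36.028*I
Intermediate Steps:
√(3779 + u) = √(3779 - 5077) = √(-1298) = I*√1298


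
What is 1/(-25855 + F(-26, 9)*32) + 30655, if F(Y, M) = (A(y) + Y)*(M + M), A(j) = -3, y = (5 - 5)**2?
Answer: 1304646144/42559 ≈ 30655.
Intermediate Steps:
y = 0 (y = 0**2 = 0)
F(Y, M) = 2*M*(-3 + Y) (F(Y, M) = (-3 + Y)*(M + M) = (-3 + Y)*(2*M) = 2*M*(-3 + Y))
1/(-25855 + F(-26, 9)*32) + 30655 = 1/(-25855 + (2*9*(-3 - 26))*32) + 30655 = 1/(-25855 + (2*9*(-29))*32) + 30655 = 1/(-25855 - 522*32) + 30655 = 1/(-25855 - 16704) + 30655 = 1/(-42559) + 30655 = -1/42559 + 30655 = 1304646144/42559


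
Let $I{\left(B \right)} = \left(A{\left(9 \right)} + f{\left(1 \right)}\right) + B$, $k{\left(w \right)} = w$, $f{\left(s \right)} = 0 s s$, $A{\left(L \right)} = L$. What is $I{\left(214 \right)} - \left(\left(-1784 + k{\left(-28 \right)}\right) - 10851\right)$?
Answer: $12886$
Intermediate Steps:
$f{\left(s \right)} = 0$ ($f{\left(s \right)} = 0 s = 0$)
$I{\left(B \right)} = 9 + B$ ($I{\left(B \right)} = \left(9 + 0\right) + B = 9 + B$)
$I{\left(214 \right)} - \left(\left(-1784 + k{\left(-28 \right)}\right) - 10851\right) = \left(9 + 214\right) - \left(\left(-1784 - 28\right) - 10851\right) = 223 - \left(-1812 - 10851\right) = 223 - -12663 = 223 + 12663 = 12886$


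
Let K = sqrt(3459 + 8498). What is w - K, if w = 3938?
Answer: 3938 - sqrt(11957) ≈ 3828.7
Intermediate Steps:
K = sqrt(11957) ≈ 109.35
w - K = 3938 - sqrt(11957)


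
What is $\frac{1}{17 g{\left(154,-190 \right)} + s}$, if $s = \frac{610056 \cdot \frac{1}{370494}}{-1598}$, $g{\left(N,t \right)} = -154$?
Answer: $- \frac{16445817}{43055165852} \approx -0.00038197$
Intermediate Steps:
$s = - \frac{16946}{16445817}$ ($s = 610056 \cdot \frac{1}{370494} \left(- \frac{1}{1598}\right) = \frac{33892}{20583} \left(- \frac{1}{1598}\right) = - \frac{16946}{16445817} \approx -0.0010304$)
$\frac{1}{17 g{\left(154,-190 \right)} + s} = \frac{1}{17 \left(-154\right) - \frac{16946}{16445817}} = \frac{1}{-2618 - \frac{16946}{16445817}} = \frac{1}{- \frac{43055165852}{16445817}} = - \frac{16445817}{43055165852}$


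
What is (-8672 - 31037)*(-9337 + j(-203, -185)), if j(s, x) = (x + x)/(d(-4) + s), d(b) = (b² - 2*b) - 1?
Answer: 6672263561/18 ≈ 3.7068e+8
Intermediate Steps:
d(b) = -1 + b² - 2*b
j(s, x) = 2*x/(23 + s) (j(s, x) = (x + x)/((-1 + (-4)² - 2*(-4)) + s) = (2*x)/((-1 + 16 + 8) + s) = (2*x)/(23 + s) = 2*x/(23 + s))
(-8672 - 31037)*(-9337 + j(-203, -185)) = (-8672 - 31037)*(-9337 + 2*(-185)/(23 - 203)) = -39709*(-9337 + 2*(-185)/(-180)) = -39709*(-9337 + 2*(-185)*(-1/180)) = -39709*(-9337 + 37/18) = -39709*(-168029/18) = 6672263561/18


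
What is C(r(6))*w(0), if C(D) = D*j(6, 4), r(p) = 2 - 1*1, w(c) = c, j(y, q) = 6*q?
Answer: 0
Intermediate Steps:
r(p) = 1 (r(p) = 2 - 1 = 1)
C(D) = 24*D (C(D) = D*(6*4) = D*24 = 24*D)
C(r(6))*w(0) = (24*1)*0 = 24*0 = 0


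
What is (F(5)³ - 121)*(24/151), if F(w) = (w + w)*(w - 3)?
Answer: 189096/151 ≈ 1252.3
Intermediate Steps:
F(w) = 2*w*(-3 + w) (F(w) = (2*w)*(-3 + w) = 2*w*(-3 + w))
(F(5)³ - 121)*(24/151) = ((2*5*(-3 + 5))³ - 121)*(24/151) = ((2*5*2)³ - 121)*(24*(1/151)) = (20³ - 121)*(24/151) = (8000 - 121)*(24/151) = 7879*(24/151) = 189096/151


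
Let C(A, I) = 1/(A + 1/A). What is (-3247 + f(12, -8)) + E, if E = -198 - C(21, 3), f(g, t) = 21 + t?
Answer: -1516965/442 ≈ -3432.0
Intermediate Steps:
E = -87537/442 (E = -198 - 21/(1 + 21²) = -198 - 21/(1 + 441) = -198 - 21/442 = -87537/442 ≈ -198.05)
(-3247 + f(12, -8)) + E = (-3247 + (21 - 8)) - 87537/442 = (-3247 + 13) - 87537/442 = -3234 - 87537/442 = -1516965/442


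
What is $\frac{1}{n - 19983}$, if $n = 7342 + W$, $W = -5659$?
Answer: $- \frac{1}{18300} \approx -5.4645 \cdot 10^{-5}$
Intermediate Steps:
$n = 1683$ ($n = 7342 - 5659 = 1683$)
$\frac{1}{n - 19983} = \frac{1}{1683 - 19983} = \frac{1}{-18300} = - \frac{1}{18300}$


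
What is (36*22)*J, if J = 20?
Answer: 15840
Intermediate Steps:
(36*22)*J = (36*22)*20 = 792*20 = 15840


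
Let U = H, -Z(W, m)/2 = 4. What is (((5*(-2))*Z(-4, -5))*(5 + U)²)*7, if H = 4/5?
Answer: 94192/5 ≈ 18838.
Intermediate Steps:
H = ⅘ (H = 4*(⅕) = ⅘ ≈ 0.80000)
Z(W, m) = -8 (Z(W, m) = -2*4 = -8)
U = ⅘ ≈ 0.80000
(((5*(-2))*Z(-4, -5))*(5 + U)²)*7 = (((5*(-2))*(-8))*(5 + ⅘)²)*7 = ((-10*(-8))*(29/5)²)*7 = (80*(841/25))*7 = (13456/5)*7 = 94192/5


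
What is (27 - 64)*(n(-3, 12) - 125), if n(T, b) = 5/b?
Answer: 55315/12 ≈ 4609.6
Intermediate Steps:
(27 - 64)*(n(-3, 12) - 125) = (27 - 64)*(5/12 - 125) = -37*(5*(1/12) - 125) = -37*(5/12 - 125) = -37*(-1495/12) = 55315/12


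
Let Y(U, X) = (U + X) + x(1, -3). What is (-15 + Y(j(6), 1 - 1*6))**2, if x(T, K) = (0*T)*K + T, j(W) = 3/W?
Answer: 1369/4 ≈ 342.25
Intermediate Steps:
x(T, K) = T (x(T, K) = 0*K + T = 0 + T = T)
Y(U, X) = 1 + U + X (Y(U, X) = (U + X) + 1 = 1 + U + X)
(-15 + Y(j(6), 1 - 1*6))**2 = (-15 + (1 + 3/6 + (1 - 1*6)))**2 = (-15 + (1 + 3*(1/6) + (1 - 6)))**2 = (-15 + (1 + 1/2 - 5))**2 = (-15 - 7/2)**2 = (-37/2)**2 = 1369/4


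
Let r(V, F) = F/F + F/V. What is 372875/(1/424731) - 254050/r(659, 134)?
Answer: 125588488879675/793 ≈ 1.5837e+11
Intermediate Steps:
r(V, F) = 1 + F/V
372875/(1/424731) - 254050/r(659, 134) = 372875/(1/424731) - 254050*659/(134 + 659) = 372875/(1/424731) - 254050/((1/659)*793) = 372875*424731 - 254050/793/659 = 158371571625 - 254050*659/793 = 158371571625 - 167418950/793 = 125588488879675/793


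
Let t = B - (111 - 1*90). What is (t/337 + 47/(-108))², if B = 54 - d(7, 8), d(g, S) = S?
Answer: 172633321/1324668816 ≈ 0.13032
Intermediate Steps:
B = 46 (B = 54 - 1*8 = 54 - 8 = 46)
t = 25 (t = 46 - (111 - 1*90) = 46 - (111 - 90) = 46 - 1*21 = 46 - 21 = 25)
(t/337 + 47/(-108))² = (25/337 + 47/(-108))² = (25*(1/337) + 47*(-1/108))² = (25/337 - 47/108)² = (-13139/36396)² = 172633321/1324668816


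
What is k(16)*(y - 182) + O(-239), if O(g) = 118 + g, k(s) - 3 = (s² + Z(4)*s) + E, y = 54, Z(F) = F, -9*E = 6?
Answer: -124139/3 ≈ -41380.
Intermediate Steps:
E = -⅔ (E = -⅑*6 = -⅔ ≈ -0.66667)
k(s) = 7/3 + s² + 4*s (k(s) = 3 + ((s² + 4*s) - ⅔) = 3 + (-⅔ + s² + 4*s) = 7/3 + s² + 4*s)
k(16)*(y - 182) + O(-239) = (7/3 + 16² + 4*16)*(54 - 182) + (118 - 239) = (7/3 + 256 + 64)*(-128) - 121 = (967/3)*(-128) - 121 = -123776/3 - 121 = -124139/3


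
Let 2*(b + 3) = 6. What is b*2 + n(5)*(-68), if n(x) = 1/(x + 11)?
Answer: -17/4 ≈ -4.2500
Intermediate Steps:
b = 0 (b = -3 + (½)*6 = -3 + 3 = 0)
n(x) = 1/(11 + x)
b*2 + n(5)*(-68) = 0*2 - 68/(11 + 5) = 0 - 68/16 = 0 + (1/16)*(-68) = 0 - 17/4 = -17/4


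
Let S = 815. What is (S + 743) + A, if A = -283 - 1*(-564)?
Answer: 1839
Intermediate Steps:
A = 281 (A = -283 + 564 = 281)
(S + 743) + A = (815 + 743) + 281 = 1558 + 281 = 1839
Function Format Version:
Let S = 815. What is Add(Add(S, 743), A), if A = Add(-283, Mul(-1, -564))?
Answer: 1839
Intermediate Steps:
A = 281 (A = Add(-283, 564) = 281)
Add(Add(S, 743), A) = Add(Add(815, 743), 281) = Add(1558, 281) = 1839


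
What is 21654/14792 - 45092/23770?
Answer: -38071321/87901460 ≈ -0.43311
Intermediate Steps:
21654/14792 - 45092/23770 = 21654*(1/14792) - 45092*1/23770 = 10827/7396 - 22546/11885 = -38071321/87901460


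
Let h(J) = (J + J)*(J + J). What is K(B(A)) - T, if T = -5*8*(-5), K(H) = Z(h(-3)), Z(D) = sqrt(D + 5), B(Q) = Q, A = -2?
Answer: -200 + sqrt(41) ≈ -193.60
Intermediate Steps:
h(J) = 4*J**2 (h(J) = (2*J)*(2*J) = 4*J**2)
Z(D) = sqrt(5 + D)
K(H) = sqrt(41) (K(H) = sqrt(5 + 4*(-3)**2) = sqrt(5 + 4*9) = sqrt(5 + 36) = sqrt(41))
T = 200 (T = -40*(-5) = 200)
K(B(A)) - T = sqrt(41) - 1*200 = sqrt(41) - 200 = -200 + sqrt(41)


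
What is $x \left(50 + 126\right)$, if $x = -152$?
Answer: $-26752$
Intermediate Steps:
$x \left(50 + 126\right) = - 152 \left(50 + 126\right) = \left(-152\right) 176 = -26752$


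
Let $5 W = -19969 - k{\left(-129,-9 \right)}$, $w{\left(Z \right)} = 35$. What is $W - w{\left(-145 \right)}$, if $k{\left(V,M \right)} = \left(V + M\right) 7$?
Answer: $- \frac{19178}{5} \approx -3835.6$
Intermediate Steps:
$k{\left(V,M \right)} = 7 M + 7 V$ ($k{\left(V,M \right)} = \left(M + V\right) 7 = 7 M + 7 V$)
$W = - \frac{19003}{5}$ ($W = \frac{-19969 - \left(7 \left(-9\right) + 7 \left(-129\right)\right)}{5} = \frac{-19969 - \left(-63 - 903\right)}{5} = \frac{-19969 - -966}{5} = \frac{-19969 + 966}{5} = \frac{1}{5} \left(-19003\right) = - \frac{19003}{5} \approx -3800.6$)
$W - w{\left(-145 \right)} = - \frac{19003}{5} - 35 = - \frac{19178}{5}$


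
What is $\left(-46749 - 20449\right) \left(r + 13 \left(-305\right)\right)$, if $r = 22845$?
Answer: $-1268698240$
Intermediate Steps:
$\left(-46749 - 20449\right) \left(r + 13 \left(-305\right)\right) = \left(-46749 - 20449\right) \left(22845 + 13 \left(-305\right)\right) = - 67198 \left(22845 - 3965\right) = \left(-67198\right) 18880 = -1268698240$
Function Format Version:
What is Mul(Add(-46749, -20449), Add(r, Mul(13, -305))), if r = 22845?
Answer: -1268698240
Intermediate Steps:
Mul(Add(-46749, -20449), Add(r, Mul(13, -305))) = Mul(Add(-46749, -20449), Add(22845, Mul(13, -305))) = Mul(-67198, Add(22845, -3965)) = Mul(-67198, 18880) = -1268698240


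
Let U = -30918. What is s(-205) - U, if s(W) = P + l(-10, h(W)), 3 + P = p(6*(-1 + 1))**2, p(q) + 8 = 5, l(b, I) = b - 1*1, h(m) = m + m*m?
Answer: 30913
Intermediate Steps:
h(m) = m + m**2
l(b, I) = -1 + b (l(b, I) = b - 1 = -1 + b)
p(q) = -3 (p(q) = -8 + 5 = -3)
P = 6 (P = -3 + (-3)**2 = -3 + 9 = 6)
s(W) = -5 (s(W) = 6 + (-1 - 10) = 6 - 11 = -5)
s(-205) - U = -5 - 1*(-30918) = -5 + 30918 = 30913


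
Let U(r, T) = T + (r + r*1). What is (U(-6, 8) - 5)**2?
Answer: 81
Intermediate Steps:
U(r, T) = T + 2*r (U(r, T) = T + (r + r) = T + 2*r)
(U(-6, 8) - 5)**2 = ((8 + 2*(-6)) - 5)**2 = ((8 - 12) - 5)**2 = (-4 - 5)**2 = (-9)**2 = 81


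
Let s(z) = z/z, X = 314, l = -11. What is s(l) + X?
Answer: 315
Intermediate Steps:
s(z) = 1
s(l) + X = 1 + 314 = 315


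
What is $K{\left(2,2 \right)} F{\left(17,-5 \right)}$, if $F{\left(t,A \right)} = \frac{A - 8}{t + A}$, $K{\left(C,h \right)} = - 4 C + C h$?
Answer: $\frac{13}{3} \approx 4.3333$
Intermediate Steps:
$F{\left(t,A \right)} = \frac{-8 + A}{A + t}$
$K{\left(2,2 \right)} F{\left(17,-5 \right)} = 2 \left(-4 + 2\right) \frac{-8 - 5}{-5 + 17} = 2 \left(-2\right) \frac{1}{12} \left(-13\right) = - 4 \cdot \frac{1}{12} \left(-13\right) = \left(-4\right) \left(- \frac{13}{12}\right) = \frac{13}{3}$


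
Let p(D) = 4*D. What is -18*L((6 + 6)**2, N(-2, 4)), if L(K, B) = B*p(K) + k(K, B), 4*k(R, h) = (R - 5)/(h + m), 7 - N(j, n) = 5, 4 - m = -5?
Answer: -457443/22 ≈ -20793.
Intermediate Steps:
m = 9 (m = 4 - 1*(-5) = 4 + 5 = 9)
N(j, n) = 2 (N(j, n) = 7 - 1*5 = 7 - 5 = 2)
k(R, h) = (-5 + R)/(4*(9 + h)) (k(R, h) = ((R - 5)/(h + 9))/4 = ((-5 + R)/(9 + h))/4 = (-5 + R)/(4*(9 + h)))
L(K, B) = 4*B*K + (-5 + K)/(4*(9 + B)) (L(K, B) = B*(4*K) + (-5 + K)/(4*(9 + B)) = 4*B*K + (-5 + K)/(4*(9 + B)))
-18*L((6 + 6)**2, N(-2, 4)) = -9*(-5 + (6 + 6)**2 + 16*2*(6 + 6)**2*(9 + 2))/(2*(9 + 2)) = -9*(-5 + 12**2 + 16*2*12**2*11)/(2*11) = -9*(-5 + 144 + 16*2*144*11)/(2*11) = -9*(-5 + 144 + 50688)/(2*11) = -9*50827/(2*11) = -18*50827/44 = -457443/22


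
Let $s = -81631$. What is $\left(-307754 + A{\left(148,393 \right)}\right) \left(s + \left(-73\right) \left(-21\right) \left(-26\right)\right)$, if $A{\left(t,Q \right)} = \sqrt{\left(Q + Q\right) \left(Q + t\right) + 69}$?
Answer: $37388725706 - 364467 \sqrt{47255} \approx 3.731 \cdot 10^{10}$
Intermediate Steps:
$A{\left(t,Q \right)} = \sqrt{69 + 2 Q \left(Q + t\right)}$ ($A{\left(t,Q \right)} = \sqrt{2 Q \left(Q + t\right) + 69} = \sqrt{69 + 2 Q \left(Q + t\right)}$)
$\left(-307754 + A{\left(148,393 \right)}\right) \left(s + \left(-73\right) \left(-21\right) \left(-26\right)\right) = \left(-307754 + \sqrt{69 + 2 \cdot 393^{2} + 2 \cdot 393 \cdot 148}\right) \left(-81631 + \left(-73\right) \left(-21\right) \left(-26\right)\right) = \left(-307754 + \sqrt{69 + 2 \cdot 154449 + 116328}\right) \left(-81631 + 1533 \left(-26\right)\right) = \left(-307754 + \sqrt{69 + 308898 + 116328}\right) \left(-81631 - 39858\right) = \left(-307754 + \sqrt{425295}\right) \left(-121489\right) = \left(-307754 + 3 \sqrt{47255}\right) \left(-121489\right) = 37388725706 - 364467 \sqrt{47255}$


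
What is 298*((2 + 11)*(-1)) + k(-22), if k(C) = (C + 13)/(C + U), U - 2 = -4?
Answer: -30989/8 ≈ -3873.6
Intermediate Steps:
U = -2 (U = 2 - 4 = -2)
k(C) = (13 + C)/(-2 + C) (k(C) = (C + 13)/(C - 2) = (13 + C)/(-2 + C))
298*((2 + 11)*(-1)) + k(-22) = 298*((2 + 11)*(-1)) + (13 - 22)/(-2 - 22) = 298*(13*(-1)) - 9/(-24) = 298*(-13) - 1/24*(-9) = -3874 + 3/8 = -30989/8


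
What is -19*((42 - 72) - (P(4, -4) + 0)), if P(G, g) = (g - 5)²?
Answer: 2109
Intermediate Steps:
P(G, g) = (-5 + g)²
-19*((42 - 72) - (P(4, -4) + 0)) = -19*((42 - 72) - ((-5 - 4)² + 0)) = -19*(-30 - ((-9)² + 0)) = -19*(-30 - (81 + 0)) = -19*(-30 - 1*81) = -19*(-30 - 81) = -19*(-111) = 2109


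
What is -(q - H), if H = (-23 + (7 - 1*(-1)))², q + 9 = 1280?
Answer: -1046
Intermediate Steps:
q = 1271 (q = -9 + 1280 = 1271)
H = 225 (H = (-23 + (7 + 1))² = (-23 + 8)² = (-15)² = 225)
-(q - H) = -(1271 - 1*225) = -(1271 - 225) = -1*1046 = -1046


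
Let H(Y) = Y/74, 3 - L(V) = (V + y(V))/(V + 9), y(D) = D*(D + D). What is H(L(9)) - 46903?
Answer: -6941657/148 ≈ -46903.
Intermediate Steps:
y(D) = 2*D² (y(D) = D*(2*D) = 2*D²)
L(V) = 3 - (V + 2*V²)/(9 + V) (L(V) = 3 - (V + 2*V²)/(V + 9) = 3 - (V + 2*V²)/(9 + V))
H(Y) = Y/74 (H(Y) = Y*(1/74) = Y/74)
H(L(9)) - 46903 = ((27 - 2*9² + 2*9)/(9 + 9))/74 - 46903 = ((27 - 2*81 + 18)/18)/74 - 46903 = ((27 - 162 + 18)/18)/74 - 46903 = ((1/18)*(-117))/74 - 46903 = (1/74)*(-13/2) - 46903 = -13/148 - 46903 = -6941657/148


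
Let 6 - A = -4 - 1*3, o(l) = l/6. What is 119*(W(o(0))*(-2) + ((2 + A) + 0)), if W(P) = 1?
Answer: 1547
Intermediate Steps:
o(l) = l/6 (o(l) = l*(⅙) = l/6)
A = 13 (A = 6 - (-4 - 1*3) = 6 - (-4 - 3) = 6 - 1*(-7) = 6 + 7 = 13)
119*(W(o(0))*(-2) + ((2 + A) + 0)) = 119*(1*(-2) + ((2 + 13) + 0)) = 119*(-2 + (15 + 0)) = 119*(-2 + 15) = 119*13 = 1547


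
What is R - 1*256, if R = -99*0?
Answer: -256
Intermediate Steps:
R = 0
R - 1*256 = 0 - 1*256 = 0 - 256 = -256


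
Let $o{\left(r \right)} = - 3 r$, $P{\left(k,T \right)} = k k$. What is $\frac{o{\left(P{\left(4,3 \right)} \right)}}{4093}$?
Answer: $- \frac{48}{4093} \approx -0.011727$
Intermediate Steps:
$P{\left(k,T \right)} = k^{2}$
$\frac{o{\left(P{\left(4,3 \right)} \right)}}{4093} = \frac{\left(-3\right) 4^{2}}{4093} = \left(-3\right) 16 \cdot \frac{1}{4093} = \left(-48\right) \frac{1}{4093} = - \frac{48}{4093}$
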